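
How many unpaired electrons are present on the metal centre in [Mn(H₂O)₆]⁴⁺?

3

Summing ligand charges against the +4 overall charge gives an oxidation state of +4 for manganese.
Group 7 minus oxidation state 4 gives a d³ configuration.
In an octahedral field the d³ configuration is t₂g³e_g⁰ (only one arrangement possible), giving 3 unpaired electrons.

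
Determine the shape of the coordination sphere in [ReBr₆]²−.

Summing ligand charges against the −2 overall charge gives an oxidation state of +4 for rhenium.
Re sits in group 7, so the d-electron count is 7 − 4 = 3.
Coordination number: 6.
Six donors around a single metal centre give an octahedral coordination sphere.

octahedral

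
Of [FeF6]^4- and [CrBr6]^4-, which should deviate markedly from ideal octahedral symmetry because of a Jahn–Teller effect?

[CrBr6]^4-

[FeF6]^4-: Summing ligand charges against the −4 overall charge gives an oxidation state of +2 for iron. Fe sits in group 8, so the d-electron count is 8 − 2 = 6. Fluoride is a weak-field ligand for a first-row metal, so the complex is high-spin. The d⁶ configuration leaves the e_g set evenly filled (or empty) — no strong Jahn–Teller driving force.
[CrBr6]^4-: Ligand charges: each bromide is −1. With an overall charge of −4 the chromium centre must be in the +2 oxidation state. Chromium is a group-6 element; Cr(II) is therefore d⁴. Bromide is a weak-field ligand for a first-row metal, so the complex is high-spin. The t₂g³e_g¹ (high-spin) configuration has an unevenly filled e_g set; the Jahn–Teller theorem predicts a tetragonal distortion (typically axial elongation) to lift the degeneracy.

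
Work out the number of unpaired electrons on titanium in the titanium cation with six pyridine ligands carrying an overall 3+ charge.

1 unpaired electron

Summing ligand charges against the +3 overall charge gives an oxidation state of +3 for titanium.
Group 4 minus oxidation state 3 gives a d¹ configuration.
In an octahedral field the d¹ configuration is t₂g¹e_g⁰ (only one arrangement possible), giving 1 unpaired electron.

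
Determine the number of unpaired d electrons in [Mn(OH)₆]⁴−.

5

Each hydroxide is −1; balancing the −4 overall charge requires Mn(II).
Group 7 minus oxidation state 2 gives a d⁵ configuration.
The spin state decides the count: Hydroxide is a weak-field ligand for a first-row metal, so the complex is high-spin.
An octahedral high-spin d⁵ ion is t₂g³e_g², giving 5 unpaired electrons.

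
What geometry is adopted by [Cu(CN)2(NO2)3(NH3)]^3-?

octahedral

Summing ligand charges against the −3 overall charge gives an oxidation state of +2 for copper.
Group 11 minus oxidation state 2 gives a d⁹ configuration.
With 6 monodentate ligands the coordination number is 6.
Six donors around a single metal centre give an octahedral coordination sphere.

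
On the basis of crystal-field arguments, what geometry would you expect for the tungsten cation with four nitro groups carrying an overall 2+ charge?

tetrahedral

Each nitro (N-bound nitrite) is −1; balancing the +2 overall charge requires W(VI).
Tungsten is a group-6 element; W(VI) is therefore d⁰.
Coordination number: 4.
A d⁰ ion has no crystal-field stabilisation preference between square planar and tetrahedral, so four ligands adopt the sterically favoured tetrahedral geometry.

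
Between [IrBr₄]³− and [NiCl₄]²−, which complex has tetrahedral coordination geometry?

For [IrBr₄]³−: Each bromide is −1; balancing the −3 overall charge requires Ir(I). Ir sits in group 9, so the d-electron count is 9 − 1 = 8. A 5d d⁸ ion has a large crystal-field splitting; square planar leaves the high-energy d_{x²−y²} orbital empty and maximises CFSE. → square planar.
For [NiCl₄]²−: Ligand charges: each chloride is −1. With an overall charge of −2 the nickel centre must be in the +2 oxidation state. Nickel is a group-10 element; Ni(II) is therefore d⁸. Chloride is a weak-field ligand. With weak-field ligands the CFSE gain from square planar is small, so a 3d d⁸ ion takes the sterically preferred tetrahedral geometry. → tetrahedral.

[NiCl₄]²−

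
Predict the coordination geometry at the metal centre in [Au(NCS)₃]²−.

trigonal planar

Each isothiocyanate is −1; balancing the −2 overall charge requires Au(I).
Group 11 minus oxidation state 1 gives a d¹⁰ configuration.
Coordination number: 3.
Three ligands around a d¹⁰ centre minimise repulsion in a trigonal-planar arrangement.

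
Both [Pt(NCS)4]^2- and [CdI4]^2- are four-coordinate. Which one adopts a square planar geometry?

[Pt(NCS)4]^2-

For [Pt(NCS)4]^2-: Summing ligand charges against the −2 overall charge gives an oxidation state of +2 for platinum. Pt sits in group 10, so the d-electron count is 10 − 2 = 8. A 5d d⁸ ion has a large crystal-field splitting; square planar leaves the high-energy d_{x²−y²} orbital empty and maximises CFSE. → square planar.
For [CdI4]^2-: Each iodide is −1; balancing the −2 overall charge requires Cd(II). Group 12 minus oxidation state 2 gives a d¹⁰ configuration. A d¹⁰ ion has no crystal-field stabilisation preference between square planar and tetrahedral, so four ligands adopt the sterically favoured tetrahedral geometry. → tetrahedral.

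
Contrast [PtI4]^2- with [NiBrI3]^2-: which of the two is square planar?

[PtI4]^2-

For [PtI4]^2-: Ligand charges: each iodide is −1. With an overall charge of −2 the platinum centre must be in the +2 oxidation state. Group 10 minus oxidation state 2 gives a d⁸ configuration. A 5d d⁸ ion has a large crystal-field splitting; square planar leaves the high-energy d_{x²−y²} orbital empty and maximises CFSE. → square planar.
For [NiBrI3]^2-: Summing ligand charges against the −2 overall charge gives an oxidation state of +2 for nickel. Ni sits in group 10, so the d-electron count is 10 − 2 = 8. Bromide and iodide are weak-field ligands. With weak-field ligands the CFSE gain from square planar is small, so a 3d d⁸ ion takes the sterically preferred tetrahedral geometry. → tetrahedral.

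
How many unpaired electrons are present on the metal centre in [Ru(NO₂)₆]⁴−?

0 unpaired electrons

Summing ligand charges against the −4 overall charge gives an oxidation state of +2 for ruthenium.
Group 8 minus oxidation state 2 gives a d⁶ configuration.
The spin state decides the count: a 4d ion has a large Δₒ and is invariably low-spin.
An octahedral low-spin d⁶ ion is t₂g⁶e_g⁰, giving 0 unpaired electrons.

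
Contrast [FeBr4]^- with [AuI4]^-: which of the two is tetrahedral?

For [FeBr4]^-: Each bromide is −1; balancing the −1 overall charge requires Fe(III). Fe sits in group 8, so the d-electron count is 8 − 3 = 5. A high-spin d⁵ ion has zero CFSE in either geometry, so four ligands adopt the sterically favoured tetrahedral geometry. → tetrahedral.
For [AuI4]^-: Summing ligand charges against the −1 overall charge gives an oxidation state of +3 for gold. Gold is a group-11 element; Au(III) is therefore d⁸. A 5d d⁸ ion has a large crystal-field splitting; square planar leaves the high-energy d_{x²−y²} orbital empty and maximises CFSE. → square planar.

[FeBr4]^-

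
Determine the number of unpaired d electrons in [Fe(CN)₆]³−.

Summing ligand charges against the −3 overall charge gives an oxidation state of +3 for iron.
Iron is a group-8 element; Fe(III) is therefore d⁵.
The spin state decides the count: Cyanide is a strong-field ligand (high in the spectrochemical series) for a first-row metal, so the complex is low-spin.
An octahedral low-spin d⁵ ion is t₂g⁵e_g⁰, giving 1 unpaired electron.

1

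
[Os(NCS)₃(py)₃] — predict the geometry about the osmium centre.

Each isothiocyanate is −1; pyridine is neutral; balancing the 0 overall charge requires Os(III).
Os sits in group 8, so the d-electron count is 8 − 3 = 5.
Coordination number: 6.
Six donors around a single metal centre give an octahedral coordination sphere.

octahedral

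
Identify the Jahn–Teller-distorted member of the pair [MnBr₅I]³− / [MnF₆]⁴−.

[MnBr₅I]³−

[MnBr₅I]³−: Ligand charges: each bromide is −1; each iodide is −1. With an overall charge of −3 the manganese centre must be in the +3 oxidation state. Mn sits in group 7, so the d-electron count is 7 − 3 = 4. Bromide and iodide are weak-field ligands for a first-row metal, so the complex is high-spin. The t₂g³e_g¹ (high-spin) configuration has an unevenly filled e_g set; the Jahn–Teller theorem predicts a tetragonal distortion (typically axial elongation) to lift the degeneracy.
[MnF₆]⁴−: Ligand charges: each fluoride is −1. With an overall charge of −4 the manganese centre must be in the +2 oxidation state. Manganese is a group-7 element; Mn(II) is therefore d⁵. Fluoride is a weak-field ligand for a first-row metal, so the complex is high-spin. The d⁵ configuration leaves the e_g set evenly filled (or empty) — no strong Jahn–Teller driving force.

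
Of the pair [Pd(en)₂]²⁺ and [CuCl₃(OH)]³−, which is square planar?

[Pd(en)₂]²⁺

For [Pd(en)₂]²⁺: Ligand charges: ethylenediamine is neutral. With an overall charge of +2 the palladium centre must be in the +2 oxidation state. Group 10 minus oxidation state 2 gives a d⁸ configuration. A 4d d⁸ ion has a large crystal-field splitting; square planar leaves the high-energy d_{x²−y²} orbital empty and maximises CFSE. → square planar.
For [CuCl₃(OH)]³−: Ligand charges: each chloride is −1; each hydroxide is −1. With an overall charge of −3 the copper centre must be in the +1 oxidation state. Copper is a group-11 element; Cu(I) is therefore d¹⁰. A d¹⁰ ion has no crystal-field stabilisation preference between square planar and tetrahedral, so four ligands adopt the sterically favoured tetrahedral geometry. → tetrahedral.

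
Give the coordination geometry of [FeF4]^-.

Each fluoride is −1; balancing the −1 overall charge requires Fe(III).
Iron is a group-8 element; Fe(III) is therefore d⁵.
Coordination number: 4.
Fluoride is a weak-field ligand.
A high-spin d⁵ ion has zero CFSE in either geometry, so four ligands adopt the sterically favoured tetrahedral geometry.

tetrahedral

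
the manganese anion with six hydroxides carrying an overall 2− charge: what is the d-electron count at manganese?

Summing ligand charges against the −2 overall charge gives an oxidation state of +4 for manganese.
Mn sits in group 7, so the d-electron count is 7 − 4 = 3.

d3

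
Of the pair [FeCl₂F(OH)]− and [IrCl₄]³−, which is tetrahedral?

For [FeCl₂F(OH)]−: Summing ligand charges against the −1 overall charge gives an oxidation state of +3 for iron. Iron is a group-8 element; Fe(III) is therefore d⁵. A high-spin d⁵ ion has zero CFSE in either geometry, so four ligands adopt the sterically favoured tetrahedral geometry. → tetrahedral.
For [IrCl₄]³−: Each chloride is −1; balancing the −3 overall charge requires Ir(I). Iridium is a group-9 element; Ir(I) is therefore d⁸. A 5d d⁸ ion has a large crystal-field splitting; square planar leaves the high-energy d_{x²−y²} orbital empty and maximises CFSE. → square planar.

[FeCl₂F(OH)]−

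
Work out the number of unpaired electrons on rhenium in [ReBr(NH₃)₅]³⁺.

3

Each bromide is −1; ammonia is neutral; balancing the +3 overall charge requires Re(IV).
Re sits in group 7, so the d-electron count is 7 − 4 = 3.
In an octahedral field the d³ configuration is t₂g³e_g⁰ (only one arrangement possible), giving 3 unpaired electrons.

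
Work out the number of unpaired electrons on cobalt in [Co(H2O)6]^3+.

0

Summing ligand charges against the +3 overall charge gives an oxidation state of +3 for cobalt.
Group 9 minus oxidation state 3 gives a d⁶ configuration.
The spin state decides the count: Co(III) has an exceptionally large octahedral splitting and is low-spin with essentially every ligand except fluoride.
An octahedral low-spin d⁶ ion is t₂g⁶e_g⁰, giving 0 unpaired electrons.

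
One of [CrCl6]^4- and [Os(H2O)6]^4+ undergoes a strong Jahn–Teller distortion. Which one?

[CrCl6]^4-: Each chloride is −1; balancing the −4 overall charge requires Cr(II). Cr sits in group 6, so the d-electron count is 6 − 2 = 4. Chloride is a weak-field ligand for a first-row metal, so the complex is high-spin. The t₂g³e_g¹ (high-spin) configuration has an unevenly filled e_g set; the Jahn–Teller theorem predicts a tetragonal distortion (typically axial elongation) to lift the degeneracy.
[Os(H2O)6]^4+: Summing ligand charges against the +4 overall charge gives an oxidation state of +4 for osmium. Os sits in group 8, so the d-electron count is 8 − 4 = 4. A 5d ion has a large Δₒ and is invariably low-spin. The d⁴ configuration leaves the e_g set evenly filled (or empty) — no strong Jahn–Teller driving force.

[CrCl6]^4-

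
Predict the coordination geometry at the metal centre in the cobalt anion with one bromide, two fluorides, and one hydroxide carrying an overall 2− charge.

Summing ligand charges against the −2 overall charge gives an oxidation state of +2 for cobalt.
Co sits in group 9, so the d-electron count is 9 − 2 = 7.
With 4 monodentate ligands the coordination number is 4.
Bromide, fluoride, and hydroxide are weak-field ligands.
For a high-spin 3d d⁷ ion with weak-field ligands the small Δₜ gives little square-planar CFSE advantage, so four ligands adopt the sterically favoured tetrahedral geometry.

tetrahedral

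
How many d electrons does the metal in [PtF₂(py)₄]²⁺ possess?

Each fluoride is −1; pyridine is neutral; balancing the +2 overall charge requires Pt(IV).
Pt sits in group 10, so the d-electron count is 10 − 4 = 6.

d⁶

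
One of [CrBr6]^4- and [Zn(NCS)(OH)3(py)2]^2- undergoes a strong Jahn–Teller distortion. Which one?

[CrBr6]^4-

[CrBr6]^4-: Ligand charges: each bromide is −1. With an overall charge of −4 the chromium centre must be in the +2 oxidation state. Cr sits in group 6, so the d-electron count is 6 − 2 = 4. Bromide is a weak-field ligand for a first-row metal, so the complex is high-spin. The t₂g³e_g¹ (high-spin) configuration has an unevenly filled e_g set; the Jahn–Teller theorem predicts a tetragonal distortion (typically axial elongation) to lift the degeneracy.
[Zn(NCS)(OH)3(py)2]^2-: Summing ligand charges against the −2 overall charge gives an oxidation state of +2 for zinc. Group 12 minus oxidation state 2 gives a d¹⁰ configuration. The d¹⁰ configuration leaves the e_g set evenly filled (or empty) — no strong Jahn–Teller driving force.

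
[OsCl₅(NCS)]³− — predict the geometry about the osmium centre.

Summing ligand charges against the −3 overall charge gives an oxidation state of +3 for osmium.
Os sits in group 8, so the d-electron count is 8 − 3 = 5.
Coordination number: 6.
Six donors around a single metal centre give an octahedral coordination sphere.

octahedral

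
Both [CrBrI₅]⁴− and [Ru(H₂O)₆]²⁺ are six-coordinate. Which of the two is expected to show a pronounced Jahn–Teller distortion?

[CrBrI₅]⁴−

[CrBrI₅]⁴−: Ligand charges: each bromide is −1; each iodide is −1. With an overall charge of −4 the chromium centre must be in the +2 oxidation state. Cr sits in group 6, so the d-electron count is 6 − 2 = 4. Bromide and iodide are weak-field ligands for a first-row metal, so the complex is high-spin. The t₂g³e_g¹ (high-spin) configuration has an unevenly filled e_g set; the Jahn–Teller theorem predicts a tetragonal distortion (typically axial elongation) to lift the degeneracy.
[Ru(H₂O)₆]²⁺: Water is neutral; balancing the +2 overall charge requires Ru(II). Ru sits in group 8, so the d-electron count is 8 − 2 = 6. A 4d ion has a large Δₒ and is invariably low-spin. The d⁶ configuration leaves the e_g set evenly filled (or empty) — no strong Jahn–Teller driving force.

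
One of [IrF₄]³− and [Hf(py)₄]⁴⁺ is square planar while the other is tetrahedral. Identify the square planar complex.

[IrF₄]³−

For [IrF₄]³−: Each fluoride is −1; balancing the −3 overall charge requires Ir(I). Group 9 minus oxidation state 1 gives a d⁸ configuration. A 5d d⁸ ion has a large crystal-field splitting; square planar leaves the high-energy d_{x²−y²} orbital empty and maximises CFSE. → square planar.
For [Hf(py)₄]⁴⁺: Summing ligand charges against the +4 overall charge gives an oxidation state of +4 for hafnium. Group 4 minus oxidation state 4 gives a d⁰ configuration. A d⁰ ion has no crystal-field stabilisation preference between square planar and tetrahedral, so four ligands adopt the sterically favoured tetrahedral geometry. → tetrahedral.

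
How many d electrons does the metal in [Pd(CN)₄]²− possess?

d8

Each cyanide is −1; balancing the −2 overall charge requires Pd(II).
Pd sits in group 10, so the d-electron count is 10 − 2 = 8.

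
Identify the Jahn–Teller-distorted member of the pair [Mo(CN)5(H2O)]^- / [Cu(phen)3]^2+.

[Mo(CN)5(H2O)]^-: Summing ligand charges against the −1 overall charge gives an oxidation state of +4 for molybdenum. Group 6 minus oxidation state 4 gives a d² configuration. The d² configuration leaves the e_g set evenly filled (or empty) — no strong Jahn–Teller driving force.
[Cu(phen)3]^2+: Summing ligand charges against the +2 overall charge gives an oxidation state of +2 for copper. Cu sits in group 11, so the d-electron count is 11 − 2 = 9. The t₂g⁶e_g³ configuration has an unevenly filled e_g set; the Jahn–Teller theorem predicts a tetragonal distortion (typically axial elongation) to lift the degeneracy.

[Cu(phen)3]^2+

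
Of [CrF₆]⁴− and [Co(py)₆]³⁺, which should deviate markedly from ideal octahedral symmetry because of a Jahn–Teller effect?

[CrF₆]⁴−: Each fluoride is −1; balancing the −4 overall charge requires Cr(II). Chromium is a group-6 element; Cr(II) is therefore d⁴. Fluoride is a weak-field ligand for a first-row metal, so the complex is high-spin. The t₂g³e_g¹ (high-spin) configuration has an unevenly filled e_g set; the Jahn–Teller theorem predicts a tetragonal distortion (typically axial elongation) to lift the degeneracy.
[Co(py)₆]³⁺: Pyridine is neutral; balancing the +3 overall charge requires Co(III). Co sits in group 9, so the d-electron count is 9 − 3 = 6. Co(III) has an exceptionally large octahedral splitting and is low-spin with essentially every ligand except fluoride. The d⁶ configuration leaves the e_g set evenly filled (or empty) — no strong Jahn–Teller driving force.

[CrF₆]⁴−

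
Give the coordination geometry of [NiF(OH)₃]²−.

Ligand charges: each fluoride is −1; each hydroxide is −1. With an overall charge of −2 the nickel centre must be in the +2 oxidation state.
Ni sits in group 10, so the d-electron count is 10 − 2 = 8.
With 4 monodentate ligands the coordination number is 4.
Fluoride and hydroxide are weak-field ligands.
With weak-field ligands the CFSE gain from square planar is small, so a 3d d⁸ ion takes the sterically preferred tetrahedral geometry.

tetrahedral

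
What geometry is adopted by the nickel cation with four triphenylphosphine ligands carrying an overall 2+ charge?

Ligand charges: triphenylphosphine is neutral. With an overall charge of +2 the nickel centre must be in the +2 oxidation state.
Ni sits in group 10, so the d-electron count is 10 − 2 = 8.
With 4 monodentate ligands the coordination number is 4.
Triphenylphosphine is a strong-field ligand (high in the spectrochemical series).
A 3d d⁸ ion with strong-field ligands gains enough CFSE to favour square planar over tetrahedral.

square planar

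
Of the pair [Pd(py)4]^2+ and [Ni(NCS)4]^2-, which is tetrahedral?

For [Pd(py)4]^2+: Pyridine is neutral; balancing the +2 overall charge requires Pd(II). Palladium is a group-10 element; Pd(II) is therefore d⁸. A 4d d⁸ ion has a large crystal-field splitting; square planar leaves the high-energy d_{x²−y²} orbital empty and maximises CFSE. → square planar.
For [Ni(NCS)4]^2-: Summing ligand charges against the −2 overall charge gives an oxidation state of +2 for nickel. Nickel is a group-10 element; Ni(II) is therefore d⁸. Isothiocyanate is a weak-field ligand. With weak-field ligands the CFSE gain from square planar is small, so a 3d d⁸ ion takes the sterically preferred tetrahedral geometry. → tetrahedral.

[Ni(NCS)4]^2-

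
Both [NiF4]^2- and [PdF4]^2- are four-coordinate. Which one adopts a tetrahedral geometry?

[NiF4]^2-

For [NiF4]^2-: Each fluoride is −1; balancing the −2 overall charge requires Ni(II). Group 10 minus oxidation state 2 gives a d⁸ configuration. Fluoride is a weak-field ligand. With weak-field ligands the CFSE gain from square planar is small, so a 3d d⁸ ion takes the sterically preferred tetrahedral geometry. → tetrahedral.
For [PdF4]^2-: Ligand charges: each fluoride is −1. With an overall charge of −2 the palladium centre must be in the +2 oxidation state. Group 10 minus oxidation state 2 gives a d⁸ configuration. A 4d d⁸ ion has a large crystal-field splitting; square planar leaves the high-energy d_{x²−y²} orbital empty and maximises CFSE. → square planar.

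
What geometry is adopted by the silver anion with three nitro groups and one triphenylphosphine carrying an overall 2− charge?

Each nitro (N-bound nitrite) is −1; triphenylphosphine is neutral; balancing the −2 overall charge requires Ag(I).
Ag sits in group 11, so the d-electron count is 11 − 1 = 10.
With 4 monodentate ligands the coordination number is 4.
A d¹⁰ ion has no crystal-field stabilisation preference between square planar and tetrahedral, so four ligands adopt the sterically favoured tetrahedral geometry.

tetrahedral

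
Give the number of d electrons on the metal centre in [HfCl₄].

d⁰

Ligand charges: each chloride is −1. With an overall charge of 0 the hafnium centre must be in the +4 oxidation state.
Hf sits in group 4, so the d-electron count is 4 − 4 = 0.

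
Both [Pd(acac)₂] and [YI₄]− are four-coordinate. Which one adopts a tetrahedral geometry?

[YI₄]−

For [Pd(acac)₂]: Each acetylacetonate is −1; balancing the 0 overall charge requires Pd(II). Group 10 minus oxidation state 2 gives a d⁸ configuration. A 4d d⁸ ion has a large crystal-field splitting; square planar leaves the high-energy d_{x²−y²} orbital empty and maximises CFSE. → square planar.
For [YI₄]−: Ligand charges: each iodide is −1. With an overall charge of −1 the yttrium centre must be in the +3 oxidation state. Y sits in group 3, so the d-electron count is 3 − 3 = 0. A d⁰ ion has no crystal-field stabilisation preference between square planar and tetrahedral, so four ligands adopt the sterically favoured tetrahedral geometry. → tetrahedral.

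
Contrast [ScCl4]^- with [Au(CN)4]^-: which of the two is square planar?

[Au(CN)4]^-

For [ScCl4]^-: Summing ligand charges against the −1 overall charge gives an oxidation state of +3 for scandium. Group 3 minus oxidation state 3 gives a d⁰ configuration. A d⁰ ion has no crystal-field stabilisation preference between square planar and tetrahedral, so four ligands adopt the sterically favoured tetrahedral geometry. → tetrahedral.
For [Au(CN)4]^-: Summing ligand charges against the −1 overall charge gives an oxidation state of +3 for gold. Au sits in group 11, so the d-electron count is 11 − 3 = 8. A 5d d⁸ ion has a large crystal-field splitting; square planar leaves the high-energy d_{x²−y²} orbital empty and maximises CFSE. → square planar.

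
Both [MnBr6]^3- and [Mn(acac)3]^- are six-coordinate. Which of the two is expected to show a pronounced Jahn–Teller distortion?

[MnBr6]^3-: Summing ligand charges against the −3 overall charge gives an oxidation state of +3 for manganese. Mn sits in group 7, so the d-electron count is 7 − 3 = 4. Bromide is a weak-field ligand for a first-row metal, so the complex is high-spin. The t₂g³e_g¹ (high-spin) configuration has an unevenly filled e_g set; the Jahn–Teller theorem predicts a tetragonal distortion (typically axial elongation) to lift the degeneracy.
[Mn(acac)3]^-: Ligand charges: each acetylacetonate is −1. With an overall charge of −1 the manganese centre must be in the +2 oxidation state. Group 7 minus oxidation state 2 gives a d⁵ configuration. Acetylacetonate is a weak-field ligand for a first-row metal, so the complex is high-spin. The d⁵ configuration leaves the e_g set evenly filled (or empty) — no strong Jahn–Teller driving force.

[MnBr6]^3-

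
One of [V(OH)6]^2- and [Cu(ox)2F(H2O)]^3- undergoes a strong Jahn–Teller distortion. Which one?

[Cu(ox)2F(H2O)]^3-

[V(OH)6]^2-: Each hydroxide is −1; balancing the −2 overall charge requires V(IV). V sits in group 5, so the d-electron count is 5 − 4 = 1. The d¹ configuration leaves the e_g set evenly filled (or empty) — no strong Jahn–Teller driving force.
[Cu(ox)2F(H2O)]^3-: Each oxalate is −2; each fluoride is −1; water is neutral; balancing the −3 overall charge requires Cu(II). Copper is a group-11 element; Cu(II) is therefore d⁹. The t₂g⁶e_g³ configuration has an unevenly filled e_g set; the Jahn–Teller theorem predicts a tetragonal distortion (typically axial elongation) to lift the degeneracy.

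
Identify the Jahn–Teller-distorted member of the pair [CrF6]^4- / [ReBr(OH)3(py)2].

[CrF6]^4-: Ligand charges: each fluoride is −1. With an overall charge of −4 the chromium centre must be in the +2 oxidation state. Cr sits in group 6, so the d-electron count is 6 − 2 = 4. Fluoride is a weak-field ligand for a first-row metal, so the complex is high-spin. The t₂g³e_g¹ (high-spin) configuration has an unevenly filled e_g set; the Jahn–Teller theorem predicts a tetragonal distortion (typically axial elongation) to lift the degeneracy.
[ReBr(OH)3(py)2]: Each bromide is −1; each hydroxide is −1; pyridine is neutral; balancing the 0 overall charge requires Re(IV). Rhenium is a group-7 element; Re(IV) is therefore d³. The d³ configuration leaves the e_g set evenly filled (or empty) — no strong Jahn–Teller driving force.

[CrF6]^4-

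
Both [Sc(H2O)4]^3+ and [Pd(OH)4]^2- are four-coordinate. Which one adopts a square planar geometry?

For [Sc(H2O)4]^3+: Ligand charges: water is neutral. With an overall charge of +3 the scandium centre must be in the +3 oxidation state. Group 3 minus oxidation state 3 gives a d⁰ configuration. A d⁰ ion has no crystal-field stabilisation preference between square planar and tetrahedral, so four ligands adopt the sterically favoured tetrahedral geometry. → tetrahedral.
For [Pd(OH)4]^2-: Summing ligand charges against the −2 overall charge gives an oxidation state of +2 for palladium. Pd sits in group 10, so the d-electron count is 10 − 2 = 8. A 4d d⁸ ion has a large crystal-field splitting; square planar leaves the high-energy d_{x²−y²} orbital empty and maximises CFSE. → square planar.

[Pd(OH)4]^2-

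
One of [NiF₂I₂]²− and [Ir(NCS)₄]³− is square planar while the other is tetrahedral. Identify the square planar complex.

[Ir(NCS)₄]³−

For [NiF₂I₂]²−: Ligand charges: each fluoride is −1; each iodide is −1. With an overall charge of −2 the nickel centre must be in the +2 oxidation state. Ni sits in group 10, so the d-electron count is 10 − 2 = 8. Fluoride and iodide are weak-field ligands. With weak-field ligands the CFSE gain from square planar is small, so a 3d d⁸ ion takes the sterically preferred tetrahedral geometry. → tetrahedral.
For [Ir(NCS)₄]³−: Summing ligand charges against the −3 overall charge gives an oxidation state of +1 for iridium. Group 9 minus oxidation state 1 gives a d⁸ configuration. A 5d d⁸ ion has a large crystal-field splitting; square planar leaves the high-energy d_{x²−y²} orbital empty and maximises CFSE. → square planar.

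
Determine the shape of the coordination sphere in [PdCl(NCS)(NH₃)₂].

square planar

Ligand charges: each chloride is −1; each isothiocyanate is −1; ammonia is neutral. With an overall charge of 0 the palladium centre must be in the +2 oxidation state.
Pd sits in group 10, so the d-electron count is 10 − 2 = 8.
Coordination number: 4.
A 4d d⁸ ion has a large crystal-field splitting; square planar leaves the high-energy d_{x²−y²} orbital empty and maximises CFSE.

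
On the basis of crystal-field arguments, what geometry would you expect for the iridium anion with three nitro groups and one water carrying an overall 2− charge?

Each nitro (N-bound nitrite) is −1; water is neutral; balancing the −2 overall charge requires Ir(I).
Group 9 minus oxidation state 1 gives a d⁸ configuration.
Coordination number: 4.
A 5d d⁸ ion has a large crystal-field splitting; square planar leaves the high-energy d_{x²−y²} orbital empty and maximises CFSE.

square planar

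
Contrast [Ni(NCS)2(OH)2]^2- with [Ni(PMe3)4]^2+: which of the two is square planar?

For [Ni(NCS)2(OH)2]^2-: Summing ligand charges against the −2 overall charge gives an oxidation state of +2 for nickel. Ni sits in group 10, so the d-electron count is 10 − 2 = 8. Hydroxide and isothiocyanate are weak-field ligands. With weak-field ligands the CFSE gain from square planar is small, so a 3d d⁸ ion takes the sterically preferred tetrahedral geometry. → tetrahedral.
For [Ni(PMe3)4]^2+: Summing ligand charges against the +2 overall charge gives an oxidation state of +2 for nickel. Group 10 minus oxidation state 2 gives a d⁸ configuration. Trimethylphosphine is a strong-field ligand (high in the spectrochemical series). A 3d d⁸ ion with strong-field ligands gains enough CFSE to favour square planar over tetrahedral. → square planar.

[Ni(PMe3)4]^2+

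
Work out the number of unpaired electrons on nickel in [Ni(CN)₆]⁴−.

2

Summing ligand charges against the −4 overall charge gives an oxidation state of +2 for nickel.
Ni sits in group 10, so the d-electron count is 10 − 2 = 8.
In an octahedral field the d⁸ configuration is t₂g⁶e_g² (only one arrangement possible), giving 2 unpaired electrons.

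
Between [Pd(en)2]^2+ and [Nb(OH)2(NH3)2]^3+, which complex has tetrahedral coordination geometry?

[Nb(OH)2(NH3)2]^3+

For [Pd(en)2]^2+: Summing ligand charges against the +2 overall charge gives an oxidation state of +2 for palladium. Palladium is a group-10 element; Pd(II) is therefore d⁸. A 4d d⁸ ion has a large crystal-field splitting; square planar leaves the high-energy d_{x²−y²} orbital empty and maximises CFSE. → square planar.
For [Nb(OH)2(NH3)2]^3+: Ligand charges: each hydroxide is −1; ammonia is neutral. With an overall charge of +3 the niobium centre must be in the +5 oxidation state. Niobium is a group-5 element; Nb(V) is therefore d⁰. A d⁰ ion has no crystal-field stabilisation preference between square planar and tetrahedral, so four ligands adopt the sterically favoured tetrahedral geometry. → tetrahedral.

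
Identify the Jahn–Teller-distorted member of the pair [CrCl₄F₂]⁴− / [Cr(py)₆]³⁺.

[CrCl₄F₂]⁴−: Ligand charges: each chloride is −1; each fluoride is −1. With an overall charge of −4 the chromium centre must be in the +2 oxidation state. Group 6 minus oxidation state 2 gives a d⁴ configuration. Chloride and fluoride are weak-field ligands for a first-row metal, so the complex is high-spin. The t₂g³e_g¹ (high-spin) configuration has an unevenly filled e_g set; the Jahn–Teller theorem predicts a tetragonal distortion (typically axial elongation) to lift the degeneracy.
[Cr(py)₆]³⁺: Pyridine is neutral; balancing the +3 overall charge requires Cr(III). Chromium is a group-6 element; Cr(III) is therefore d³. The d³ configuration leaves the e_g set evenly filled (or empty) — no strong Jahn–Teller driving force.

[CrCl₄F₂]⁴−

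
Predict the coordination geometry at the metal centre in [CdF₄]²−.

Each fluoride is −1; balancing the −2 overall charge requires Cd(II).
Cd sits in group 12, so the d-electron count is 12 − 2 = 10.
Coordination number: 4.
A d¹⁰ ion has no crystal-field stabilisation preference between square planar and tetrahedral, so four ligands adopt the sterically favoured tetrahedral geometry.

tetrahedral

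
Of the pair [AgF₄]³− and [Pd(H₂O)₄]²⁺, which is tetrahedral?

[AgF₄]³−

For [AgF₄]³−: Ligand charges: each fluoride is −1. With an overall charge of −3 the silver centre must be in the +1 oxidation state. Silver is a group-11 element; Ag(I) is therefore d¹⁰. A d¹⁰ ion has no crystal-field stabilisation preference between square planar and tetrahedral, so four ligands adopt the sterically favoured tetrahedral geometry. → tetrahedral.
For [Pd(H₂O)₄]²⁺: Ligand charges: water is neutral. With an overall charge of +2 the palladium centre must be in the +2 oxidation state. Group 10 minus oxidation state 2 gives a d⁸ configuration. A 4d d⁸ ion has a large crystal-field splitting; square planar leaves the high-energy d_{x²−y²} orbital empty and maximises CFSE. → square planar.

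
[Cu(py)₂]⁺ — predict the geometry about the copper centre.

linear

Summing ligand charges against the +1 overall charge gives an oxidation state of +1 for copper.
Group 11 minus oxidation state 1 gives a d¹⁰ configuration.
Coordination number: 2.
A d¹⁰ ion with only two ligands adopts a linear arrangement (sp hybridisation; no CFSE preference).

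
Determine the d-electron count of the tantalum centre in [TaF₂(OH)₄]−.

Ligand charges: each fluoride is −1; each hydroxide is −1. With an overall charge of −1 the tantalum centre must be in the +5 oxidation state.
Tantalum is a group-5 element; Ta(V) is therefore d⁰.

d⁰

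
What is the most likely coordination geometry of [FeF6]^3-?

octahedral

Ligand charges: each fluoride is −1. With an overall charge of −3 the iron centre must be in the +3 oxidation state.
Fe sits in group 8, so the d-electron count is 8 − 3 = 5.
Coordination number: 6.
Six donors around a single metal centre give an octahedral coordination sphere.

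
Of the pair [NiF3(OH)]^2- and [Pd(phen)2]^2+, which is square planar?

[Pd(phen)2]^2+

For [NiF3(OH)]^2-: Ligand charges: each fluoride is −1; each hydroxide is −1. With an overall charge of −2 the nickel centre must be in the +2 oxidation state. Nickel is a group-10 element; Ni(II) is therefore d⁸. Fluoride and hydroxide are weak-field ligands. With weak-field ligands the CFSE gain from square planar is small, so a 3d d⁸ ion takes the sterically preferred tetrahedral geometry. → tetrahedral.
For [Pd(phen)2]^2+: Summing ligand charges against the +2 overall charge gives an oxidation state of +2 for palladium. Palladium is a group-10 element; Pd(II) is therefore d⁸. A 4d d⁸ ion has a large crystal-field splitting; square planar leaves the high-energy d_{x²−y²} orbital empty and maximises CFSE. → square planar.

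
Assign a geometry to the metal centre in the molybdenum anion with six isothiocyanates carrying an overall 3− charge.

octahedral

Each isothiocyanate is −1; balancing the −3 overall charge requires Mo(III).
Group 6 minus oxidation state 3 gives a d³ configuration.
Coordination number: 6.
Six donors around a single metal centre give an octahedral coordination sphere.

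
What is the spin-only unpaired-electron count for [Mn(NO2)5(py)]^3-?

Ligand charges: each nitro (N-bound nitrite) is −1; pyridine is neutral. With an overall charge of −3 the manganese centre must be in the +2 oxidation state.
Manganese is a group-7 element; Mn(II) is therefore d⁵.
The spin state decides the count: Nitro (N-bound nitrite) is a strong-field ligand (high in the spectrochemical series) for a first-row metal, so the complex is low-spin.
An octahedral low-spin d⁵ ion is t₂g⁵e_g⁰, giving 1 unpaired electron.

1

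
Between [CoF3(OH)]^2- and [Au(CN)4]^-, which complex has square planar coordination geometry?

[Au(CN)4]^-

For [CoF3(OH)]^2-: Summing ligand charges against the −2 overall charge gives an oxidation state of +2 for cobalt. Co sits in group 9, so the d-electron count is 9 − 2 = 7. For a high-spin 3d d⁷ ion with weak-field ligands the small Δₜ gives little square-planar CFSE advantage, so four ligands adopt the sterically favoured tetrahedral geometry. → tetrahedral.
For [Au(CN)4]^-: Summing ligand charges against the −1 overall charge gives an oxidation state of +3 for gold. Group 11 minus oxidation state 3 gives a d⁸ configuration. A 5d d⁸ ion has a large crystal-field splitting; square planar leaves the high-energy d_{x²−y²} orbital empty and maximises CFSE. → square planar.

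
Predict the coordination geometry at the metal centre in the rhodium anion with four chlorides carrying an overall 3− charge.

Each chloride is −1; balancing the −3 overall charge requires Rh(I).
Rh sits in group 9, so the d-electron count is 9 − 1 = 8.
Coordination number: 4.
A 4d d⁸ ion has a large crystal-field splitting; square planar leaves the high-energy d_{x²−y²} orbital empty and maximises CFSE.

square planar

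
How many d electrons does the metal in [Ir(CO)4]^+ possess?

Summing ligand charges against the +1 overall charge gives an oxidation state of +1 for iridium.
Ir sits in group 9, so the d-electron count is 9 − 1 = 8.

d⁸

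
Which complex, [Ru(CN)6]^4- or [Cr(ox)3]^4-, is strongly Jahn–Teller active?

[Ru(CN)6]^4-: Summing ligand charges against the −4 overall charge gives an oxidation state of +2 for ruthenium. Group 8 minus oxidation state 2 gives a d⁶ configuration. A 4d ion has a large Δₒ and is invariably low-spin. The d⁶ configuration leaves the e_g set evenly filled (or empty) — no strong Jahn–Teller driving force.
[Cr(ox)3]^4-: Each oxalate is −2; balancing the −4 overall charge requires Cr(II). Cr sits in group 6, so the d-electron count is 6 − 2 = 4. Oxalate is a weak-field ligand for a first-row metal, so the complex is high-spin. The t₂g³e_g¹ (high-spin) configuration has an unevenly filled e_g set; the Jahn–Teller theorem predicts a tetragonal distortion (typically axial elongation) to lift the degeneracy.

[Cr(ox)3]^4-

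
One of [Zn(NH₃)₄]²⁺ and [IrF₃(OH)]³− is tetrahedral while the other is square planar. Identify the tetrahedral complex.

[Zn(NH₃)₄]²⁺

For [Zn(NH₃)₄]²⁺: Summing ligand charges against the +2 overall charge gives an oxidation state of +2 for zinc. Zinc is a group-12 element; Zn(II) is therefore d¹⁰. A d¹⁰ ion has no crystal-field stabilisation preference between square planar and tetrahedral, so four ligands adopt the sterically favoured tetrahedral geometry. → tetrahedral.
For [IrF₃(OH)]³−: Ligand charges: each fluoride is −1; each hydroxide is −1. With an overall charge of −3 the iridium centre must be in the +1 oxidation state. Group 9 minus oxidation state 1 gives a d⁸ configuration. A 5d d⁸ ion has a large crystal-field splitting; square planar leaves the high-energy d_{x²−y²} orbital empty and maximises CFSE. → square planar.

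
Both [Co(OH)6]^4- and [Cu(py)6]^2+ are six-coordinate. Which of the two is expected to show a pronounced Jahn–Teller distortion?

[Cu(py)6]^2+

[Co(OH)6]^4-: Each hydroxide is −1; balancing the −4 overall charge requires Co(II). Cobalt is a group-9 element; Co(II) is therefore d⁷. Hydroxide is a weak-field ligand for a first-row metal, so the complex is high-spin. The d⁷ configuration leaves the e_g set evenly filled (or empty) — no strong Jahn–Teller driving force.
[Cu(py)6]^2+: Pyridine is neutral; balancing the +2 overall charge requires Cu(II). Cu sits in group 11, so the d-electron count is 11 − 2 = 9. The t₂g⁶e_g³ configuration has an unevenly filled e_g set; the Jahn–Teller theorem predicts a tetragonal distortion (typically axial elongation) to lift the degeneracy.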